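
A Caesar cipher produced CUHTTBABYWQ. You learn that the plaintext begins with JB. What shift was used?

19

From the crib: C(2)−J(9)=-7≡19, so the shift is 19.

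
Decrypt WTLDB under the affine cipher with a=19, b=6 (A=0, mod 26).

The inverse of 19 mod 26 is 11, since 19·11=209≡1. Apply D(y)=11·(y−6) mod 26:
W(22): 11·(22−6)=176≡20 → U
T(19): 11·(19−6)=143≡13 → N
L(11): 11·(11−6)=55≡3 → D
D(3): 11·(3−6)=-33≡19 → T
B(1): 11·(1−6)=-55≡23 → X

UNDTX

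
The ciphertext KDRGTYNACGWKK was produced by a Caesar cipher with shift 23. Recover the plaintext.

NGUJWBQDFJZNN

K(10): 10−23=-13≡13 → N
D(3): 3−23=-20≡6 → G
R(17): 17−23=-6≡20 → U
G(6): 6−23=-17≡9 → J
T(19): 19−23=-4≡22 → W
Y(24): 24−23=1 → B
N(13): 13−23=-10≡16 → Q
A(0): 0−23=-23≡3 → D
C(2): 2−23=-21≡5 → F
G(6): 6−23=-17≡9 → J
W(22): 22−23=-1≡25 → Z
K(10): 10−23=-13≡13 → N
K(10): 10−23=-13≡13 → N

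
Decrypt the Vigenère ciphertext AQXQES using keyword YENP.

CMKBGO

Repeat the key across the ciphertext: YENPYE
A(0)−Y(24): -24≡2 → C
Q(16)−E(4): 12 → M
X(23)−N(13): 10 → K
Q(16)−P(15): 1 → B
E(4)−Y(24): -20≡6 → G
S(18)−E(4): 14 → O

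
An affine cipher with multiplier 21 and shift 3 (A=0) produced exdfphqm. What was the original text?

The inverse of 21 mod 26 is 5, since 21·5=105≡1. Apply D(y)=5·(y−3) mod 26:
e(4): 5·(4−3)=5 → f
x(23): 5·(23−3)=100≡22 → w
d(3): 5·(3−3)=0 → a
f(5): 5·(5−3)=10 → k
p(15): 5·(15−3)=60≡8 → i
h(7): 5·(7−3)=20 → u
q(16): 5·(16−3)=65≡13 → n
m(12): 5·(12−3)=45≡19 → t

fwakiunt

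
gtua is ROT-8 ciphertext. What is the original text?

ylms

g(6): 6−8=-2≡24 → y
t(19): 19−8=11 → l
u(20): 20−8=12 → m
a(0): 0−8=-8≡18 → s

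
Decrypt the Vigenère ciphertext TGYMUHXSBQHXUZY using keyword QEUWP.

DCEQFRTYFBRTADJ

Repeat the key across the ciphertext: QEUWPQEUWPQEUWP
T(19)−Q(16): 3 → D
G(6)−E(4): 2 → C
Y(24)−U(20): 4 → E
M(12)−W(22): -10≡16 → Q
U(20)−P(15): 5 → F
H(7)−Q(16): -9≡17 → R
X(23)−E(4): 19 → T
S(18)−U(20): -2≡24 → Y
B(1)−W(22): -21≡5 → F
Q(16)−P(15): 1 → B
H(7)−Q(16): -9≡17 → R
X(23)−E(4): 19 → T
U(20)−U(20): 0 → A
Z(25)−W(22): 3 → D
Y(24)−P(15): 9 → J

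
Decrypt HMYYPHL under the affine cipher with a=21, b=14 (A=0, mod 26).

RQYYFRL

The inverse of 21 mod 26 is 5, since 21·5=105≡1. Apply D(y)=5·(y−14) mod 26:
H(7): 5·(7−14)=-35≡17 → R
M(12): 5·(12−14)=-10≡16 → Q
Y(24): 5·(24−14)=50≡24 → Y
Y(24): 5·(24−14)=50≡24 → Y
P(15): 5·(15−14)=5 → F
H(7): 5·(7−14)=-35≡17 → R
L(11): 5·(11−14)=-15≡11 → L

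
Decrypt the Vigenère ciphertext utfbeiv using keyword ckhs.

sjyjcyo

Repeat the key across the ciphertext: ckhsckh
u(20)−c(2): 18 → s
t(19)−k(10): 9 → j
f(5)−h(7): -2≡24 → y
b(1)−s(18): -17≡9 → j
e(4)−c(2): 2 → c
i(8)−k(10): -2≡24 → y
v(21)−h(7): 14 → o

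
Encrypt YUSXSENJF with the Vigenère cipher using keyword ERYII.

CLQFAIEHN

Repeat the key across the message: ERYIIERYI
Y(24)+E(4): 28≡2 → C
U(20)+R(17): 37≡11 → L
S(18)+Y(24): 42≡16 → Q
X(23)+I(8): 31≡5 → F
S(18)+I(8): 26≡0 → A
E(4)+E(4): 8 → I
N(13)+R(17): 30≡4 → E
J(9)+Y(24): 33≡7 → H
F(5)+I(8): 13 → N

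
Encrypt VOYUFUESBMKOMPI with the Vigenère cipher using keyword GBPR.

Repeat the key across the message: GBPRGBPRGBPRGBP
V(21)+G(6): 27≡1 → B
O(14)+B(1): 15 → P
Y(24)+P(15): 39≡13 → N
U(20)+R(17): 37≡11 → L
F(5)+G(6): 11 → L
U(20)+B(1): 21 → V
E(4)+P(15): 19 → T
S(18)+R(17): 35≡9 → J
B(1)+G(6): 7 → H
M(12)+B(1): 13 → N
K(10)+P(15): 25 → Z
O(14)+R(17): 31≡5 → F
M(12)+G(6): 18 → S
P(15)+B(1): 16 → Q
I(8)+P(15): 23 → X

BPNLLVTJHNZFSQX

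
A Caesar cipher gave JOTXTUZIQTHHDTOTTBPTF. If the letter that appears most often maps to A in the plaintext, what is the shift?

The most frequent ciphertext letter is T (appears 7 times).
T is position 19; A is position 0.
Shift = 19.

19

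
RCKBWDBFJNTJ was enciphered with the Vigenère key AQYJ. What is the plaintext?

RMMSWNDWJXVA

Repeat the key across the ciphertext: AQYJAQYJAQYJ
R(17)−A(0): 17 → R
C(2)−Q(16): -14≡12 → M
K(10)−Y(24): -14≡12 → M
B(1)−J(9): -8≡18 → S
W(22)−A(0): 22 → W
D(3)−Q(16): -13≡13 → N
B(1)−Y(24): -23≡3 → D
F(5)−J(9): -4≡22 → W
J(9)−A(0): 9 → J
N(13)−Q(16): -3≡23 → X
T(19)−Y(24): -5≡21 → V
J(9)−J(9): 0 → A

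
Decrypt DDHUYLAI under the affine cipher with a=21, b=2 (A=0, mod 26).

FFZMGTQE

The inverse of 21 mod 26 is 5, since 21·5=105≡1. Apply D(y)=5·(y−2) mod 26:
D(3): 5·(3−2)=5 → F
D(3): 5·(3−2)=5 → F
H(7): 5·(7−2)=25 → Z
U(20): 5·(20−2)=90≡12 → M
Y(24): 5·(24−2)=110≡6 → G
L(11): 5·(11−2)=45≡19 → T
A(0): 5·(0−2)=-10≡16 → Q
I(8): 5·(8−2)=30≡4 → E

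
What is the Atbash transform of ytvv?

bgee

y(24) → b(1)
t(19) → g(6)
v(21) → e(4)
v(21) → e(4)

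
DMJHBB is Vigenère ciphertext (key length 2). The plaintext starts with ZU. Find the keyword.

Subtract each crib letter from the matching ciphertext letter (mod 26):
D(3)−Z(25)=-22≡4 → E
M(12)−U(20)=-8≡18 → S

ES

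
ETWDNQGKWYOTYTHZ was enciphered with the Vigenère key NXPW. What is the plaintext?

RWHHATROJBZXLWSD

Repeat the key across the ciphertext: NXPWNXPWNXPWNXPW
E(4)−N(13): -9≡17 → R
T(19)−X(23): -4≡22 → W
W(22)−P(15): 7 → H
D(3)−W(22): -19≡7 → H
N(13)−N(13): 0 → A
Q(16)−X(23): -7≡19 → T
G(6)−P(15): -9≡17 → R
K(10)−W(22): -12≡14 → O
W(22)−N(13): 9 → J
Y(24)−X(23): 1 → B
O(14)−P(15): -1≡25 → Z
T(19)−W(22): -3≡23 → X
Y(24)−N(13): 11 → L
T(19)−X(23): -4≡22 → W
H(7)−P(15): -8≡18 → S
Z(25)−W(22): 3 → D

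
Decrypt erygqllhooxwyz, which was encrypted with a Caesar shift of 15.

pcjrbwwszzihjk

e(4): 4−15=-11≡15 → p
r(17): 17−15=2 → c
y(24): 24−15=9 → j
g(6): 6−15=-9≡17 → r
q(16): 16−15=1 → b
l(11): 11−15=-4≡22 → w
l(11): 11−15=-4≡22 → w
h(7): 7−15=-8≡18 → s
o(14): 14−15=-1≡25 → z
o(14): 14−15=-1≡25 → z
x(23): 23−15=8 → i
w(22): 22−15=7 → h
y(24): 24−15=9 → j
z(25): 25−15=10 → k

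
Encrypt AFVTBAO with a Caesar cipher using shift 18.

SXNLTSG

A(0): 0+18=18 → S
F(5): 5+18=23 → X
V(21): 21+18=39≡13 → N
T(19): 19+18=37≡11 → L
B(1): 1+18=19 → T
A(0): 0+18=18 → S
O(14): 14+18=32≡6 → G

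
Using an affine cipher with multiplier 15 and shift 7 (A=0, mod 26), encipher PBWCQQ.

YWZLNN

P(15): 15·15+7=232≡24 → Y
B(1): 15·1+7=22 → W
W(22): 15·22+7=337≡25 → Z
C(2): 15·2+7=37≡11 → L
Q(16): 15·16+7=247≡13 → N
Q(16): 15·16+7=247≡13 → N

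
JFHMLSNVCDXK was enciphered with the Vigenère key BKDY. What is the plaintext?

IVEOKIKXBTUM

Repeat the key across the ciphertext: BKDYBKDYBKDY
J(9)−B(1): 8 → I
F(5)−K(10): -5≡21 → V
H(7)−D(3): 4 → E
M(12)−Y(24): -12≡14 → O
L(11)−B(1): 10 → K
S(18)−K(10): 8 → I
N(13)−D(3): 10 → K
V(21)−Y(24): -3≡23 → X
C(2)−B(1): 1 → B
D(3)−K(10): -7≡19 → T
X(23)−D(3): 20 → U
K(10)−Y(24): -14≡12 → M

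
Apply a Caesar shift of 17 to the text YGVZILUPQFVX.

PXMQZCLGHWMO

Y(24): 24+17=41≡15 → P
G(6): 6+17=23 → X
V(21): 21+17=38≡12 → M
Z(25): 25+17=42≡16 → Q
I(8): 8+17=25 → Z
L(11): 11+17=28≡2 → C
U(20): 20+17=37≡11 → L
P(15): 15+17=32≡6 → G
Q(16): 16+17=33≡7 → H
F(5): 5+17=22 → W
V(21): 21+17=38≡12 → M
X(23): 23+17=40≡14 → O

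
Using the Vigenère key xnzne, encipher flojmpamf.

cynwqmnls

Repeat the key across the message: xnznexnzn
f(5)+x(23): 28≡2 → c
l(11)+n(13): 24 → y
o(14)+z(25): 39≡13 → n
j(9)+n(13): 22 → w
m(12)+e(4): 16 → q
p(15)+x(23): 38≡12 → m
a(0)+n(13): 13 → n
m(12)+z(25): 37≡11 → l
f(5)+n(13): 18 → s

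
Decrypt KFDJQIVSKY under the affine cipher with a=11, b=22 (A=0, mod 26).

GPDNQUHCGM

The inverse of 11 mod 26 is 19, since 11·19=209≡1. Apply D(y)=19·(y−22) mod 26:
K(10): 19·(10−22)=-228≡6 → G
F(5): 19·(5−22)=-323≡15 → P
D(3): 19·(3−22)=-361≡3 → D
J(9): 19·(9−22)=-247≡13 → N
Q(16): 19·(16−22)=-114≡16 → Q
I(8): 19·(8−22)=-266≡20 → U
V(21): 19·(21−22)=-19≡7 → H
S(18): 19·(18−22)=-76≡2 → C
K(10): 19·(10−22)=-228≡6 → G
Y(24): 19·(24−22)=38≡12 → M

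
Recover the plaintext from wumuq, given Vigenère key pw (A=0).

hyxyb

Repeat the key across the ciphertext: pwpwp
w(22)−p(15): 7 → h
u(20)−w(22): -2≡24 → y
m(12)−p(15): -3≡23 → x
u(20)−w(22): -2≡24 → y
q(16)−p(15): 1 → b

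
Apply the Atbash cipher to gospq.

g(6) → t(19)
o(14) → l(11)
s(18) → h(7)
p(15) → k(10)
q(16) → j(9)

tlhkj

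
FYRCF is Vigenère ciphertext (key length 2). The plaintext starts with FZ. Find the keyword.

AZ

Subtract each crib letter from the matching ciphertext letter (mod 26):
F(5)−F(5)=0 → A
Y(24)−Z(25)=-1≡25 → Z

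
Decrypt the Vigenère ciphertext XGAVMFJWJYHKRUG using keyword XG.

AADPPZMQMSKEUOJ

Repeat the key across the ciphertext: XGXGXGXGXGXGXGX
X(23)−X(23): 0 → A
G(6)−G(6): 0 → A
A(0)−X(23): -23≡3 → D
V(21)−G(6): 15 → P
M(12)−X(23): -11≡15 → P
F(5)−G(6): -1≡25 → Z
J(9)−X(23): -14≡12 → M
W(22)−G(6): 16 → Q
J(9)−X(23): -14≡12 → M
Y(24)−G(6): 18 → S
H(7)−X(23): -16≡10 → K
K(10)−G(6): 4 → E
R(17)−X(23): -6≡20 → U
U(20)−G(6): 14 → O
G(6)−X(23): -17≡9 → J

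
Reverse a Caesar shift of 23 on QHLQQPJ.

TKOTTSM

Q(16): 16−23=-7≡19 → T
H(7): 7−23=-16≡10 → K
L(11): 11−23=-12≡14 → O
Q(16): 16−23=-7≡19 → T
Q(16): 16−23=-7≡19 → T
P(15): 15−23=-8≡18 → S
J(9): 9−23=-14≡12 → M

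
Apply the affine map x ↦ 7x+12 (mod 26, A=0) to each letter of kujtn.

ewxpz

k(10): 7·10+12=82≡4 → e
u(20): 7·20+12=152≡22 → w
j(9): 7·9+12=75≡23 → x
t(19): 7·19+12=145≡15 → p
n(13): 7·13+12=103≡25 → z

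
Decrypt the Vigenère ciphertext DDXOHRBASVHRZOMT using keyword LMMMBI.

Repeat the key across the ciphertext: LMMMBILMMMBILMMM
D(3)−L(11): -8≡18 → S
D(3)−M(12): -9≡17 → R
X(23)−M(12): 11 → L
O(14)−M(12): 2 → C
H(7)−B(1): 6 → G
R(17)−I(8): 9 → J
B(1)−L(11): -10≡16 → Q
A(0)−M(12): -12≡14 → O
S(18)−M(12): 6 → G
V(21)−M(12): 9 → J
H(7)−B(1): 6 → G
R(17)−I(8): 9 → J
Z(25)−L(11): 14 → O
O(14)−M(12): 2 → C
M(12)−M(12): 0 → A
T(19)−M(12): 7 → H

SRLCGJQOGJGJOCAH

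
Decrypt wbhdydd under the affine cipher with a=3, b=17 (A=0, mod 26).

The inverse of 3 mod 26 is 9, since 3·9=27≡1. Apply D(y)=9·(y−17) mod 26:
w(22): 9·(22−17)=45≡19 → t
b(1): 9·(1−17)=-144≡12 → m
h(7): 9·(7−17)=-90≡14 → o
d(3): 9·(3−17)=-126≡4 → e
y(24): 9·(24−17)=63≡11 → l
d(3): 9·(3−17)=-126≡4 → e
d(3): 9·(3−17)=-126≡4 → e

tmoelee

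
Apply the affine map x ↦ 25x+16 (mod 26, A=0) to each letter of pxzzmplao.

p(15): 25·15+16=391≡1 → b
x(23): 25·23+16=591≡19 → t
z(25): 25·25+16=641≡17 → r
z(25): 25·25+16=641≡17 → r
m(12): 25·12+16=316≡4 → e
p(15): 25·15+16=391≡1 → b
l(11): 25·11+16=291≡5 → f
a(0): 25·0+16=16 → q
o(14): 25·14+16=366≡2 → c

btrrebfqc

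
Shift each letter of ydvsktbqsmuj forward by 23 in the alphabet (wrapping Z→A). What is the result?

vasphqynpjrg

y(24): 24+23=47≡21 → v
d(3): 3+23=26≡0 → a
v(21): 21+23=44≡18 → s
s(18): 18+23=41≡15 → p
k(10): 10+23=33≡7 → h
t(19): 19+23=42≡16 → q
b(1): 1+23=24 → y
q(16): 16+23=39≡13 → n
s(18): 18+23=41≡15 → p
m(12): 12+23=35≡9 → j
u(20): 20+23=43≡17 → r
j(9): 9+23=32≡6 → g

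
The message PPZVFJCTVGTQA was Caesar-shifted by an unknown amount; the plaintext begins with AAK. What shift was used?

15

From the crib: P(15)−A(0)=15, so the shift is 15.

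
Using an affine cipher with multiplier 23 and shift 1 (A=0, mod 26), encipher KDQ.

XSF

K(10): 23·10+1=231≡23 → X
D(3): 23·3+1=70≡18 → S
Q(16): 23·16+1=369≡5 → F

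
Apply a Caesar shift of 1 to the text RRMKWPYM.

SSNLXQZN

R(17): 17+1=18 → S
R(17): 17+1=18 → S
M(12): 12+1=13 → N
K(10): 10+1=11 → L
W(22): 22+1=23 → X
P(15): 15+1=16 → Q
Y(24): 24+1=25 → Z
M(12): 12+1=13 → N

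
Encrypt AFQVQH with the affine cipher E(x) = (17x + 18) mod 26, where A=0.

A(0): 17·0+18=18 → S
F(5): 17·5+18=103≡25 → Z
Q(16): 17·16+18=290≡4 → E
V(21): 17·21+18=375≡11 → L
Q(16): 17·16+18=290≡4 → E
H(7): 17·7+18=137≡7 → H

SZELEH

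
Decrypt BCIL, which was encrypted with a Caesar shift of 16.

B(1): 1−16=-15≡11 → L
C(2): 2−16=-14≡12 → M
I(8): 8−16=-8≡18 → S
L(11): 11−16=-5≡21 → V

LMSV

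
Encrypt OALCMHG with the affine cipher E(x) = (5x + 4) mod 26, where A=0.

O(14): 5·14+4=74≡22 → W
A(0): 5·0+4=4 → E
L(11): 5·11+4=59≡7 → H
C(2): 5·2+4=14 → O
M(12): 5·12+4=64≡12 → M
H(7): 5·7+4=39≡13 → N
G(6): 5·6+4=34≡8 → I

WEHOMNI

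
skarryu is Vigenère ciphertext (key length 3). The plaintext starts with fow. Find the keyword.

Subtract each crib letter from the matching ciphertext letter (mod 26):
s(18)−f(5)=13 → n
k(10)−o(14)=-4≡22 → w
a(0)−w(22)=-22≡4 → e

nwe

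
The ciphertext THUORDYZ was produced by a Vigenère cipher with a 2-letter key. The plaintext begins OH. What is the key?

Subtract each crib letter from the matching ciphertext letter (mod 26):
T(19)−O(14)=5 → F
H(7)−H(7)=0 → A

FA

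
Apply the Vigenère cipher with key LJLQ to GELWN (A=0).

Repeat the key across the message: LJLQL
G(6)+L(11): 17 → R
E(4)+J(9): 13 → N
L(11)+L(11): 22 → W
W(22)+Q(16): 38≡12 → M
N(13)+L(11): 24 → Y

RNWMY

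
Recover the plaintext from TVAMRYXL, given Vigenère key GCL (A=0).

NTPGPNRJ

Repeat the key across the ciphertext: GCLGCLGC
T(19)−G(6): 13 → N
V(21)−C(2): 19 → T
A(0)−L(11): -11≡15 → P
M(12)−G(6): 6 → G
R(17)−C(2): 15 → P
Y(24)−L(11): 13 → N
X(23)−G(6): 17 → R
L(11)−C(2): 9 → J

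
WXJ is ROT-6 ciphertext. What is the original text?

W(22): 22−6=16 → Q
X(23): 23−6=17 → R
J(9): 9−6=3 → D

QRD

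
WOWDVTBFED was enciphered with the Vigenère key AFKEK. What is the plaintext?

Repeat the key across the ciphertext: AFKEKAFKEK
W(22)−A(0): 22 → W
O(14)−F(5): 9 → J
W(22)−K(10): 12 → M
D(3)−E(4): -1≡25 → Z
V(21)−K(10): 11 → L
T(19)−A(0): 19 → T
B(1)−F(5): -4≡22 → W
F(5)−K(10): -5≡21 → V
E(4)−E(4): 0 → A
D(3)−K(10): -7≡19 → T

WJMZLTWVAT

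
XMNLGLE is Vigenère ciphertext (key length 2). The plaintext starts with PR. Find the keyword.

IV

Subtract each crib letter from the matching ciphertext letter (mod 26):
X(23)−P(15)=8 → I
M(12)−R(17)=-5≡21 → V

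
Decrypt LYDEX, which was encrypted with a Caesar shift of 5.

L(11): 11−5=6 → G
Y(24): 24−5=19 → T
D(3): 3−5=-2≡24 → Y
E(4): 4−5=-1≡25 → Z
X(23): 23−5=18 → S

GTYZS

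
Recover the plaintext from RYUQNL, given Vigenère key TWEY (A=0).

YCQSUP

Repeat the key across the ciphertext: TWEYTW
R(17)−T(19): -2≡24 → Y
Y(24)−W(22): 2 → C
U(20)−E(4): 16 → Q
Q(16)−Y(24): -8≡18 → S
N(13)−T(19): -6≡20 → U
L(11)−W(22): -11≡15 → P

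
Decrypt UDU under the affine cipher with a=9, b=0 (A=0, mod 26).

The inverse of 9 mod 26 is 3, since 9·3=27≡1. Apply D(y)=3·(y−0) mod 26:
U(20): 3·(20−0)=60≡8 → I
D(3): 3·(3−0)=9 → J
U(20): 3·(20−0)=60≡8 → I

IJI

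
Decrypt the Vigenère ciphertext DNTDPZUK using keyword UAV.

Repeat the key across the ciphertext: UAVUAVUA
D(3)−U(20): -17≡9 → J
N(13)−A(0): 13 → N
T(19)−V(21): -2≡24 → Y
D(3)−U(20): -17≡9 → J
P(15)−A(0): 15 → P
Z(25)−V(21): 4 → E
U(20)−U(20): 0 → A
K(10)−A(0): 10 → K

JNYJPEAK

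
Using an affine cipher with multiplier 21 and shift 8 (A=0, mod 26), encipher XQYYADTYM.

X(23): 21·23+8=491≡23 → X
Q(16): 21·16+8=344≡6 → G
Y(24): 21·24+8=512≡18 → S
Y(24): 21·24+8=512≡18 → S
A(0): 21·0+8=8 → I
D(3): 21·3+8=71≡19 → T
T(19): 21·19+8=407≡17 → R
Y(24): 21·24+8=512≡18 → S
M(12): 21·12+8=260≡0 → A

XGSSITRSA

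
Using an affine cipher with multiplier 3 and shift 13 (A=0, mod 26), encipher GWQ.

FBJ

G(6): 3·6+13=31≡5 → F
W(22): 3·22+13=79≡1 → B
Q(16): 3·16+13=61≡9 → J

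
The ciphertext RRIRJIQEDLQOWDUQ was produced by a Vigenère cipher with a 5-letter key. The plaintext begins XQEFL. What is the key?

UBEMY

Subtract each crib letter from the matching ciphertext letter (mod 26):
R(17)−X(23)=-6≡20 → U
R(17)−Q(16)=1 → B
I(8)−E(4)=4 → E
R(17)−F(5)=12 → M
J(9)−L(11)=-2≡24 → Y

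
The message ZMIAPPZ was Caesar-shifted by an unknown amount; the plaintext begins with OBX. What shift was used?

From the crib: Z(25)−O(14)=11, so the shift is 11.

11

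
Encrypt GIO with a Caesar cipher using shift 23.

DFL

G(6): 6+23=29≡3 → D
I(8): 8+23=31≡5 → F
O(14): 14+23=37≡11 → L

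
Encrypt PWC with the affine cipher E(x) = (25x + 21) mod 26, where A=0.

GZT

P(15): 25·15+21=396≡6 → G
W(22): 25·22+21=571≡25 → Z
C(2): 25·2+21=71≡19 → T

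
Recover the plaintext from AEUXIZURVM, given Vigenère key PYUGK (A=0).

LGARYKWXPC

Repeat the key across the ciphertext: PYUGKPYUGK
A(0)−P(15): -15≡11 → L
E(4)−Y(24): -20≡6 → G
U(20)−U(20): 0 → A
X(23)−G(6): 17 → R
I(8)−K(10): -2≡24 → Y
Z(25)−P(15): 10 → K
U(20)−Y(24): -4≡22 → W
R(17)−U(20): -3≡23 → X
V(21)−G(6): 15 → P
M(12)−K(10): 2 → C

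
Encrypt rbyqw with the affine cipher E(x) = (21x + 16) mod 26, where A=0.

r(17): 21·17+16=373≡9 → j
b(1): 21·1+16=37≡11 → l
y(24): 21·24+16=520≡0 → a
q(16): 21·16+16=352≡14 → o
w(22): 21·22+16=478≡10 → k

jlaok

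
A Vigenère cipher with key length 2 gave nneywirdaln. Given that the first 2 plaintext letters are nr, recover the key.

aw

Subtract each crib letter from the matching ciphertext letter (mod 26):
n(13)−n(13)=0 → a
n(13)−r(17)=-4≡22 → w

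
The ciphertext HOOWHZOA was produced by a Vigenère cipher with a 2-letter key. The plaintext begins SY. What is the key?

Subtract each crib letter from the matching ciphertext letter (mod 26):
H(7)−S(18)=-11≡15 → P
O(14)−Y(24)=-10≡16 → Q

PQ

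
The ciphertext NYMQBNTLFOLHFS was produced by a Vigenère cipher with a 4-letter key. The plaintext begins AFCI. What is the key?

Subtract each crib letter from the matching ciphertext letter (mod 26):
N(13)−A(0)=13 → N
Y(24)−F(5)=19 → T
M(12)−C(2)=10 → K
Q(16)−I(8)=8 → I

NTKI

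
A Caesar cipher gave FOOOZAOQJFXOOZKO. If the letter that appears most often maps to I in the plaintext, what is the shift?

The most frequent ciphertext letter is O (appears 7 times).
O is position 14; I is position 8.
Shift = 6.

6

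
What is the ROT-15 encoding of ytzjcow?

y(24): 24+15=39≡13 → n
t(19): 19+15=34≡8 → i
z(25): 25+15=40≡14 → o
j(9): 9+15=24 → y
c(2): 2+15=17 → r
o(14): 14+15=29≡3 → d
w(22): 22+15=37≡11 → l

nioyrdl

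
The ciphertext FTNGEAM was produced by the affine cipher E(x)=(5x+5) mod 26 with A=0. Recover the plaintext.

AIMVFZR

The inverse of 5 mod 26 is 21, since 5·21=105≡1. Apply D(y)=21·(y−5) mod 26:
F(5): 21·(5−5)=0 → A
T(19): 21·(19−5)=294≡8 → I
N(13): 21·(13−5)=168≡12 → M
G(6): 21·(6−5)=21 → V
E(4): 21·(4−5)=-21≡5 → F
A(0): 21·(0−5)=-105≡25 → Z
M(12): 21·(12−5)=147≡17 → R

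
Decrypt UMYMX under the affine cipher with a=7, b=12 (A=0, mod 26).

QAYAJ

The inverse of 7 mod 26 is 15, since 7·15=105≡1. Apply D(y)=15·(y−12) mod 26:
U(20): 15·(20−12)=120≡16 → Q
M(12): 15·(12−12)=0 → A
Y(24): 15·(24−12)=180≡24 → Y
M(12): 15·(12−12)=0 → A
X(23): 15·(23−12)=165≡9 → J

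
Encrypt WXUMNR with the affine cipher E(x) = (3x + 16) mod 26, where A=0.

W(22): 3·22+16=82≡4 → E
X(23): 3·23+16=85≡7 → H
U(20): 3·20+16=76≡24 → Y
M(12): 3·12+16=52≡0 → A
N(13): 3·13+16=55≡3 → D
R(17): 3·17+16=67≡15 → P

EHYADP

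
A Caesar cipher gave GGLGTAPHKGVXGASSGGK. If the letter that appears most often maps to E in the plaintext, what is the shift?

The most frequent ciphertext letter is G (appears 7 times).
G is position 6; E is position 4.
Shift = 2.

2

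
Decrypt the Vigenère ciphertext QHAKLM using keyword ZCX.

RFDLJP

Repeat the key across the ciphertext: ZCXZCX
Q(16)−Z(25): -9≡17 → R
H(7)−C(2): 5 → F
A(0)−X(23): -23≡3 → D
K(10)−Z(25): -15≡11 → L
L(11)−C(2): 9 → J
M(12)−X(23): -11≡15 → P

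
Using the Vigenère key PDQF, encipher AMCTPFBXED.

Repeat the key across the message: PDQFPDQFPD
A(0)+P(15): 15 → P
M(12)+D(3): 15 → P
C(2)+Q(16): 18 → S
T(19)+F(5): 24 → Y
P(15)+P(15): 30≡4 → E
F(5)+D(3): 8 → I
B(1)+Q(16): 17 → R
X(23)+F(5): 28≡2 → C
E(4)+P(15): 19 → T
D(3)+D(3): 6 → G

PPSYEIRCTG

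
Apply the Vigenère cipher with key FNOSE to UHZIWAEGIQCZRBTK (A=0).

ZUNAAFRUAUHMFTXP

Repeat the key across the message: FNOSEFNOSEFNOSEF
U(20)+F(5): 25 → Z
H(7)+N(13): 20 → U
Z(25)+O(14): 39≡13 → N
I(8)+S(18): 26≡0 → A
W(22)+E(4): 26≡0 → A
A(0)+F(5): 5 → F
E(4)+N(13): 17 → R
G(6)+O(14): 20 → U
I(8)+S(18): 26≡0 → A
Q(16)+E(4): 20 → U
C(2)+F(5): 7 → H
Z(25)+N(13): 38≡12 → M
R(17)+O(14): 31≡5 → F
B(1)+S(18): 19 → T
T(19)+E(4): 23 → X
K(10)+F(5): 15 → P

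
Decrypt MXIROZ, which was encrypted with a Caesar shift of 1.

LWHQNY

M(12): 12−1=11 → L
X(23): 23−1=22 → W
I(8): 8−1=7 → H
R(17): 17−1=16 → Q
O(14): 14−1=13 → N
Z(25): 25−1=24 → Y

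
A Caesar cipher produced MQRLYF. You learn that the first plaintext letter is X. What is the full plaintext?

From the crib: M(12)−X(23)=-11≡15, so the shift is 15.
Subtract 15 from each ciphertext letter:
M(12): 12−15=-3≡23 → X
Q(16): 16−15=1 → B
R(17): 17−15=2 → C
L(11): 11−15=-4≡22 → W
Y(24): 24−15=9 → J
F(5): 5−15=-10≡16 → Q

XBCWJQ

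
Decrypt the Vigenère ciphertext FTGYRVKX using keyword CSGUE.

DBAENTSR

Repeat the key across the ciphertext: CSGUECSG
F(5)−C(2): 3 → D
T(19)−S(18): 1 → B
G(6)−G(6): 0 → A
Y(24)−U(20): 4 → E
R(17)−E(4): 13 → N
V(21)−C(2): 19 → T
K(10)−S(18): -8≡18 → S
X(23)−G(6): 17 → R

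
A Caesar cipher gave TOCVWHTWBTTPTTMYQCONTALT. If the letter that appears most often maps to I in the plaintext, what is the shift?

11

The most frequent ciphertext letter is T (appears 8 times).
T is position 19; I is position 8.
Shift = 11.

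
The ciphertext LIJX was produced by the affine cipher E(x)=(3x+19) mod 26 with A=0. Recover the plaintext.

GFOK

The inverse of 3 mod 26 is 9, since 3·9=27≡1. Apply D(y)=9·(y−19) mod 26:
L(11): 9·(11−19)=-72≡6 → G
I(8): 9·(8−19)=-99≡5 → F
J(9): 9·(9−19)=-90≡14 → O
X(23): 9·(23−19)=36≡10 → K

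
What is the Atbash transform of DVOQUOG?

D(3) → W(22)
V(21) → E(4)
O(14) → L(11)
Q(16) → J(9)
U(20) → F(5)
O(14) → L(11)
G(6) → T(19)

WELJFLT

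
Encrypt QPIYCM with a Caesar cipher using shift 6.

Q(16): 16+6=22 → W
P(15): 15+6=21 → V
I(8): 8+6=14 → O
Y(24): 24+6=30≡4 → E
C(2): 2+6=8 → I
M(12): 12+6=18 → S

WVOEIS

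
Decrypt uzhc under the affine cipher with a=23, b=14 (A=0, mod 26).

The inverse of 23 mod 26 is 17, since 23·17=391≡1. Apply D(y)=17·(y−14) mod 26:
u(20): 17·(20−14)=102≡24 → y
z(25): 17·(25−14)=187≡5 → f
h(7): 17·(7−14)=-119≡11 → l
c(2): 17·(2−14)=-204≡4 → e

yfle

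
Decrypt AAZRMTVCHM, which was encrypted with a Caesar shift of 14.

MMLDYFHOTY

A(0): 0−14=-14≡12 → M
A(0): 0−14=-14≡12 → M
Z(25): 25−14=11 → L
R(17): 17−14=3 → D
M(12): 12−14=-2≡24 → Y
T(19): 19−14=5 → F
V(21): 21−14=7 → H
C(2): 2−14=-12≡14 → O
H(7): 7−14=-7≡19 → T
M(12): 12−14=-2≡24 → Y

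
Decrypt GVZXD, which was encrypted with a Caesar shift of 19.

G(6): 6−19=-13≡13 → N
V(21): 21−19=2 → C
Z(25): 25−19=6 → G
X(23): 23−19=4 → E
D(3): 3−19=-16≡10 → K

NCGEK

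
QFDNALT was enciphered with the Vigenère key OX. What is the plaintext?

Repeat the key across the ciphertext: OXOXOXO
Q(16)−O(14): 2 → C
F(5)−X(23): -18≡8 → I
D(3)−O(14): -11≡15 → P
N(13)−X(23): -10≡16 → Q
A(0)−O(14): -14≡12 → M
L(11)−X(23): -12≡14 → O
T(19)−O(14): 5 → F

CIPQMOF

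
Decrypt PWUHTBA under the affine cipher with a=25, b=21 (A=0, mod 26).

GZBOCUV

The inverse of 25 mod 26 is 25, since 25·25=625≡1. Apply D(y)=25·(y−21) mod 26:
P(15): 25·(15−21)=-150≡6 → G
W(22): 25·(22−21)=25 → Z
U(20): 25·(20−21)=-25≡1 → B
H(7): 25·(7−21)=-350≡14 → O
T(19): 25·(19−21)=-50≡2 → C
B(1): 25·(1−21)=-500≡20 → U
A(0): 25·(0−21)=-525≡21 → V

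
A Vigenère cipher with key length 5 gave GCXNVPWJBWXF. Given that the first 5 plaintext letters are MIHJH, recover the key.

UUQEO

Subtract each crib letter from the matching ciphertext letter (mod 26):
G(6)−M(12)=-6≡20 → U
C(2)−I(8)=-6≡20 → U
X(23)−H(7)=16 → Q
N(13)−J(9)=4 → E
V(21)−H(7)=14 → O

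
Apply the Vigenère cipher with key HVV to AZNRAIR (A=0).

HUIYVDY

Repeat the key across the message: HVVHVVH
A(0)+H(7): 7 → H
Z(25)+V(21): 46≡20 → U
N(13)+V(21): 34≡8 → I
R(17)+H(7): 24 → Y
A(0)+V(21): 21 → V
I(8)+V(21): 29≡3 → D
R(17)+H(7): 24 → Y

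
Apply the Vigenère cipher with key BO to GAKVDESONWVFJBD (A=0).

HOLJESTCOKWTKPE

Repeat the key across the message: BOBOBOBOBOBOBOB
G(6)+B(1): 7 → H
A(0)+O(14): 14 → O
K(10)+B(1): 11 → L
V(21)+O(14): 35≡9 → J
D(3)+B(1): 4 → E
E(4)+O(14): 18 → S
S(18)+B(1): 19 → T
O(14)+O(14): 28≡2 → C
N(13)+B(1): 14 → O
W(22)+O(14): 36≡10 → K
V(21)+B(1): 22 → W
F(5)+O(14): 19 → T
J(9)+B(1): 10 → K
B(1)+O(14): 15 → P
D(3)+B(1): 4 → E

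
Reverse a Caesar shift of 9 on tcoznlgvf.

ktfqecxmw

t(19): 19−9=10 → k
c(2): 2−9=-7≡19 → t
o(14): 14−9=5 → f
z(25): 25−9=16 → q
n(13): 13−9=4 → e
l(11): 11−9=2 → c
g(6): 6−9=-3≡23 → x
v(21): 21−9=12 → m
f(5): 5−9=-4≡22 → w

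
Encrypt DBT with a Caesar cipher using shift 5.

D(3): 3+5=8 → I
B(1): 1+5=6 → G
T(19): 19+5=24 → Y

IGY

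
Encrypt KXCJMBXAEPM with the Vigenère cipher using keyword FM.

PJHVRNCMJBR

Repeat the key across the message: FMFMFMFMFMF
K(10)+F(5): 15 → P
X(23)+M(12): 35≡9 → J
C(2)+F(5): 7 → H
J(9)+M(12): 21 → V
M(12)+F(5): 17 → R
B(1)+M(12): 13 → N
X(23)+F(5): 28≡2 → C
A(0)+M(12): 12 → M
E(4)+F(5): 9 → J
P(15)+M(12): 27≡1 → B
M(12)+F(5): 17 → R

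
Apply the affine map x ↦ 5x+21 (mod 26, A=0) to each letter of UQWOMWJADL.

U(20): 5·20+21=121≡17 → R
Q(16): 5·16+21=101≡23 → X
W(22): 5·22+21=131≡1 → B
O(14): 5·14+21=91≡13 → N
M(12): 5·12+21=81≡3 → D
W(22): 5·22+21=131≡1 → B
J(9): 5·9+21=66≡14 → O
A(0): 5·0+21=21 → V
D(3): 5·3+21=36≡10 → K
L(11): 5·11+21=76≡24 → Y

RXBNDBOVKY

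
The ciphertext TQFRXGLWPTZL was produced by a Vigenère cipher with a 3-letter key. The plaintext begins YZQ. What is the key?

Subtract each crib letter from the matching ciphertext letter (mod 26):
T(19)−Y(24)=-5≡21 → V
Q(16)−Z(25)=-9≡17 → R
F(5)−Q(16)=-11≡15 → P

VRP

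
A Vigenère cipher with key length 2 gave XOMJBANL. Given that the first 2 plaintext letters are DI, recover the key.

Subtract each crib letter from the matching ciphertext letter (mod 26):
X(23)−D(3)=20 → U
O(14)−I(8)=6 → G

UG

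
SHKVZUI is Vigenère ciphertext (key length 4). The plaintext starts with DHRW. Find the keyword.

Subtract each crib letter from the matching ciphertext letter (mod 26):
S(18)−D(3)=15 → P
H(7)−H(7)=0 → A
K(10)−R(17)=-7≡19 → T
V(21)−W(22)=-1≡25 → Z

PATZ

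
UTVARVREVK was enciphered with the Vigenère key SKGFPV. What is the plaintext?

Repeat the key across the ciphertext: SKGFPVSKGF
U(20)−S(18): 2 → C
T(19)−K(10): 9 → J
V(21)−G(6): 15 → P
A(0)−F(5): -5≡21 → V
R(17)−P(15): 2 → C
V(21)−V(21): 0 → A
R(17)−S(18): -1≡25 → Z
E(4)−K(10): -6≡20 → U
V(21)−G(6): 15 → P
K(10)−F(5): 5 → F

CJPVCAZUPF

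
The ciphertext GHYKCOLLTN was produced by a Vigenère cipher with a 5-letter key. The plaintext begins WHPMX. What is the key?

KAJYF

Subtract each crib letter from the matching ciphertext letter (mod 26):
G(6)−W(22)=-16≡10 → K
H(7)−H(7)=0 → A
Y(24)−P(15)=9 → J
K(10)−M(12)=-2≡24 → Y
C(2)−X(23)=-21≡5 → F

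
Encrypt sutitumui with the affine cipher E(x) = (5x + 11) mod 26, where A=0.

s(18): 5·18+11=101≡23 → x
u(20): 5·20+11=111≡7 → h
t(19): 5·19+11=106≡2 → c
i(8): 5·8+11=51≡25 → z
t(19): 5·19+11=106≡2 → c
u(20): 5·20+11=111≡7 → h
m(12): 5·12+11=71≡19 → t
u(20): 5·20+11=111≡7 → h
i(8): 5·8+11=51≡25 → z

xhczchthz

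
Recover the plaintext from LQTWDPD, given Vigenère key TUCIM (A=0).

Repeat the key across the ciphertext: TUCIMTU
L(11)−T(19): -8≡18 → S
Q(16)−U(20): -4≡22 → W
T(19)−C(2): 17 → R
W(22)−I(8): 14 → O
D(3)−M(12): -9≡17 → R
P(15)−T(19): -4≡22 → W
D(3)−U(20): -17≡9 → J

SWRORWJ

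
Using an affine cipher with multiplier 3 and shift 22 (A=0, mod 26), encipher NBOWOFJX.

N(13): 3·13+22=61≡9 → J
B(1): 3·1+22=25 → Z
O(14): 3·14+22=64≡12 → M
W(22): 3·22+22=88≡10 → K
O(14): 3·14+22=64≡12 → M
F(5): 3·5+22=37≡11 → L
J(9): 3·9+22=49≡23 → X
X(23): 3·23+22=91≡13 → N

JZMKMLXN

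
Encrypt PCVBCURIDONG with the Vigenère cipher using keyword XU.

MWSVZOOCAIKA

Repeat the key across the message: XUXUXUXUXUXU
P(15)+X(23): 38≡12 → M
C(2)+U(20): 22 → W
V(21)+X(23): 44≡18 → S
B(1)+U(20): 21 → V
C(2)+X(23): 25 → Z
U(20)+U(20): 40≡14 → O
R(17)+X(23): 40≡14 → O
I(8)+U(20): 28≡2 → C
D(3)+X(23): 26≡0 → A
O(14)+U(20): 34≡8 → I
N(13)+X(23): 36≡10 → K
G(6)+U(20): 26≡0 → A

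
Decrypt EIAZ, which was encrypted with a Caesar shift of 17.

E(4): 4−17=-13≡13 → N
I(8): 8−17=-9≡17 → R
A(0): 0−17=-17≡9 → J
Z(25): 25−17=8 → I

NRJI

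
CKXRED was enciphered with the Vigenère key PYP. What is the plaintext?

Repeat the key across the ciphertext: PYPPYP
C(2)−P(15): -13≡13 → N
K(10)−Y(24): -14≡12 → M
X(23)−P(15): 8 → I
R(17)−P(15): 2 → C
E(4)−Y(24): -20≡6 → G
D(3)−P(15): -12≡14 → O

NMICGO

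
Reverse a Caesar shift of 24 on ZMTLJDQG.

BOVNLFSI

Z(25): 25−24=1 → B
M(12): 12−24=-12≡14 → O
T(19): 19−24=-5≡21 → V
L(11): 11−24=-13≡13 → N
J(9): 9−24=-15≡11 → L
D(3): 3−24=-21≡5 → F
Q(16): 16−24=-8≡18 → S
G(6): 6−24=-18≡8 → I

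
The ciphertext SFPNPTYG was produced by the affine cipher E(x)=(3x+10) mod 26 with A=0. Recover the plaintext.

UHTBTDWQ

The inverse of 3 mod 26 is 9, since 3·9=27≡1. Apply D(y)=9·(y−10) mod 26:
S(18): 9·(18−10)=72≡20 → U
F(5): 9·(5−10)=-45≡7 → H
P(15): 9·(15−10)=45≡19 → T
N(13): 9·(13−10)=27≡1 → B
P(15): 9·(15−10)=45≡19 → T
T(19): 9·(19−10)=81≡3 → D
Y(24): 9·(24−10)=126≡22 → W
G(6): 9·(6−10)=-36≡16 → Q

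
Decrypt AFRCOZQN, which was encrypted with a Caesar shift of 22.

A(0): 0−22=-22≡4 → E
F(5): 5−22=-17≡9 → J
R(17): 17−22=-5≡21 → V
C(2): 2−22=-20≡6 → G
O(14): 14−22=-8≡18 → S
Z(25): 25−22=3 → D
Q(16): 16−22=-6≡20 → U
N(13): 13−22=-9≡17 → R

EJVGSDUR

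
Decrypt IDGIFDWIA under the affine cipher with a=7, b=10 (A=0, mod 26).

The inverse of 7 mod 26 is 15, since 7·15=105≡1. Apply D(y)=15·(y−10) mod 26:
I(8): 15·(8−10)=-30≡22 → W
D(3): 15·(3−10)=-105≡25 → Z
G(6): 15·(6−10)=-60≡18 → S
I(8): 15·(8−10)=-30≡22 → W
F(5): 15·(5−10)=-75≡3 → D
D(3): 15·(3−10)=-105≡25 → Z
W(22): 15·(22−10)=180≡24 → Y
I(8): 15·(8−10)=-30≡22 → W
A(0): 15·(0−10)=-150≡6 → G

WZSWDZYWG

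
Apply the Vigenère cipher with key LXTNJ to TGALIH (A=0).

EDTYRS

Repeat the key across the message: LXTNJL
T(19)+L(11): 30≡4 → E
G(6)+X(23): 29≡3 → D
A(0)+T(19): 19 → T
L(11)+N(13): 24 → Y
I(8)+J(9): 17 → R
H(7)+L(11): 18 → S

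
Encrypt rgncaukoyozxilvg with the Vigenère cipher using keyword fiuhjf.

wohjjzpwsvicntpn

Repeat the key across the message: fiuhjffiuhjffiuh
r(17)+f(5): 22 → w
g(6)+i(8): 14 → o
n(13)+u(20): 33≡7 → h
c(2)+h(7): 9 → j
a(0)+j(9): 9 → j
u(20)+f(5): 25 → z
k(10)+f(5): 15 → p
o(14)+i(8): 22 → w
y(24)+u(20): 44≡18 → s
o(14)+h(7): 21 → v
z(25)+j(9): 34≡8 → i
x(23)+f(5): 28≡2 → c
i(8)+f(5): 13 → n
l(11)+i(8): 19 → t
v(21)+u(20): 41≡15 → p
g(6)+h(7): 13 → n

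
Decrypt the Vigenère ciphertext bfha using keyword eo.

Repeat the key across the ciphertext: eoeo
b(1)−e(4): -3≡23 → x
f(5)−o(14): -9≡17 → r
h(7)−e(4): 3 → d
a(0)−o(14): -14≡12 → m

xrdm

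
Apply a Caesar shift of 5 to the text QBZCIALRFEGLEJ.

Q(16): 16+5=21 → V
B(1): 1+5=6 → G
Z(25): 25+5=30≡4 → E
C(2): 2+5=7 → H
I(8): 8+5=13 → N
A(0): 0+5=5 → F
L(11): 11+5=16 → Q
R(17): 17+5=22 → W
F(5): 5+5=10 → K
E(4): 4+5=9 → J
G(6): 6+5=11 → L
L(11): 11+5=16 → Q
E(4): 4+5=9 → J
J(9): 9+5=14 → O

VGEHNFQWKJLQJO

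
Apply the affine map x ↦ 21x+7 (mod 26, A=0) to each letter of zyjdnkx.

mrosujw

z(25): 21·25+7=532≡12 → m
y(24): 21·24+7=511≡17 → r
j(9): 21·9+7=196≡14 → o
d(3): 21·3+7=70≡18 → s
n(13): 21·13+7=280≡20 → u
k(10): 21·10+7=217≡9 → j
x(23): 21·23+7=490≡22 → w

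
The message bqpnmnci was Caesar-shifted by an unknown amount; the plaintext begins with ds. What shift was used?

From the crib: b(1)−d(3)=-2≡24, so the shift is 24.

24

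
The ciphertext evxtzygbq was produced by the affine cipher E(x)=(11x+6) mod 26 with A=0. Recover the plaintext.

The inverse of 11 mod 26 is 19, since 11·19=209≡1. Apply D(y)=19·(y−6) mod 26:
e(4): 19·(4−6)=-38≡14 → o
v(21): 19·(21−6)=285≡25 → z
x(23): 19·(23−6)=323≡11 → l
t(19): 19·(19−6)=247≡13 → n
z(25): 19·(25−6)=361≡23 → x
y(24): 19·(24−6)=342≡4 → e
g(6): 19·(6−6)=0 → a
b(1): 19·(1−6)=-95≡9 → j
q(16): 19·(16−6)=190≡8 → i

ozlnxeaji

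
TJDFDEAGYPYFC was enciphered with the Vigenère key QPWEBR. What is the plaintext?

Repeat the key across the ciphertext: QPWEBRQPWEBRQ
T(19)−Q(16): 3 → D
J(9)−P(15): -6≡20 → U
D(3)−W(22): -19≡7 → H
F(5)−E(4): 1 → B
D(3)−B(1): 2 → C
E(4)−R(17): -13≡13 → N
A(0)−Q(16): -16≡10 → K
G(6)−P(15): -9≡17 → R
Y(24)−W(22): 2 → C
P(15)−E(4): 11 → L
Y(24)−B(1): 23 → X
F(5)−R(17): -12≡14 → O
C(2)−Q(16): -14≡12 → M

DUHBCNKRCLXOM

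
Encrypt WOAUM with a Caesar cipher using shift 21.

W(22): 22+21=43≡17 → R
O(14): 14+21=35≡9 → J
A(0): 0+21=21 → V
U(20): 20+21=41≡15 → P
M(12): 12+21=33≡7 → H

RJVPH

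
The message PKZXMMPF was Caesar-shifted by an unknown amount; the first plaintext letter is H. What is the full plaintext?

HCRPEEHX

From the crib: P(15)−H(7)=8, so the shift is 8.
Subtract 8 from each ciphertext letter:
P(15): 15−8=7 → H
K(10): 10−8=2 → C
Z(25): 25−8=17 → R
X(23): 23−8=15 → P
M(12): 12−8=4 → E
M(12): 12−8=4 → E
P(15): 15−8=7 → H
F(5): 5−8=-3≡23 → X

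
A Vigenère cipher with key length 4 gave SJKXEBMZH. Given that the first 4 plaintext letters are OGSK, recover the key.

EDSN

Subtract each crib letter from the matching ciphertext letter (mod 26):
S(18)−O(14)=4 → E
J(9)−G(6)=3 → D
K(10)−S(18)=-8≡18 → S
X(23)−K(10)=13 → N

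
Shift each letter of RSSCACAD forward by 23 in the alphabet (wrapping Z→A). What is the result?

R(17): 17+23=40≡14 → O
S(18): 18+23=41≡15 → P
S(18): 18+23=41≡15 → P
C(2): 2+23=25 → Z
A(0): 0+23=23 → X
C(2): 2+23=25 → Z
A(0): 0+23=23 → X
D(3): 3+23=26≡0 → A

OPPZXZXA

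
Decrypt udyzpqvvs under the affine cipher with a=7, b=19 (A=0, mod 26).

The inverse of 7 mod 26 is 15, since 7·15=105≡1. Apply D(y)=15·(y−19) mod 26:
u(20): 15·(20−19)=15 → p
d(3): 15·(3−19)=-240≡20 → u
y(24): 15·(24−19)=75≡23 → x
z(25): 15·(25−19)=90≡12 → m
p(15): 15·(15−19)=-60≡18 → s
q(16): 15·(16−19)=-45≡7 → h
v(21): 15·(21−19)=30≡4 → e
v(21): 15·(21−19)=30≡4 → e
s(18): 15·(18−19)=-15≡11 → l

puxmsheel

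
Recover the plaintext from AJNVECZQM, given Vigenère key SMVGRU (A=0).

IXSPNIHER

Repeat the key across the ciphertext: SMVGRUSMV
A(0)−S(18): -18≡8 → I
J(9)−M(12): -3≡23 → X
N(13)−V(21): -8≡18 → S
V(21)−G(6): 15 → P
E(4)−R(17): -13≡13 → N
C(2)−U(20): -18≡8 → I
Z(25)−S(18): 7 → H
Q(16)−M(12): 4 → E
M(12)−V(21): -9≡17 → R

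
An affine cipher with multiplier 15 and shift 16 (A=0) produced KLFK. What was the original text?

The inverse of 15 mod 26 is 7, since 15·7=105≡1. Apply D(y)=7·(y−16) mod 26:
K(10): 7·(10−16)=-42≡10 → K
L(11): 7·(11−16)=-35≡17 → R
F(5): 7·(5−16)=-77≡1 → B
K(10): 7·(10−16)=-42≡10 → K

KRBK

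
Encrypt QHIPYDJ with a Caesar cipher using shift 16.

GXYFOTZ

Q(16): 16+16=32≡6 → G
H(7): 7+16=23 → X
I(8): 8+16=24 → Y
P(15): 15+16=31≡5 → F
Y(24): 24+16=40≡14 → O
D(3): 3+16=19 → T
J(9): 9+16=25 → Z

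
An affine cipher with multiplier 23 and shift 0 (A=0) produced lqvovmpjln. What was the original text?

The inverse of 23 mod 26 is 17, since 23·17=391≡1. Apply D(y)=17·(y−0) mod 26:
l(11): 17·(11−0)=187≡5 → f
q(16): 17·(16−0)=272≡12 → m
v(21): 17·(21−0)=357≡19 → t
o(14): 17·(14−0)=238≡4 → e
v(21): 17·(21−0)=357≡19 → t
m(12): 17·(12−0)=204≡22 → w
p(15): 17·(15−0)=255≡21 → v
j(9): 17·(9−0)=153≡23 → x
l(11): 17·(11−0)=187≡5 → f
n(13): 17·(13−0)=221≡13 → n

fmtetwvxfn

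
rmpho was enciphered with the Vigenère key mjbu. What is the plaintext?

Repeat the key across the ciphertext: mjbum
r(17)−m(12): 5 → f
m(12)−j(9): 3 → d
p(15)−b(1): 14 → o
h(7)−u(20): -13≡13 → n
o(14)−m(12): 2 → c

fdonc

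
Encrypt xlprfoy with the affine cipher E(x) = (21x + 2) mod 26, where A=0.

x(23): 21·23+2=485≡17 → r
l(11): 21·11+2=233≡25 → z
p(15): 21·15+2=317≡5 → f
r(17): 21·17+2=359≡21 → v
f(5): 21·5+2=107≡3 → d
o(14): 21·14+2=296≡10 → k
y(24): 21·24+2=506≡12 → m

rzfvdkm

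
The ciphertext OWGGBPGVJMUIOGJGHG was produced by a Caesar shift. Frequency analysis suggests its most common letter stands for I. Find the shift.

The most frequent ciphertext letter is G (appears 6 times).
G is position 6; I is position 8.
Shift = -2≡24.

24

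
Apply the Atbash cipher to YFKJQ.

BUPQJ

Y(24) → B(1)
F(5) → U(20)
K(10) → P(15)
J(9) → Q(16)
Q(16) → J(9)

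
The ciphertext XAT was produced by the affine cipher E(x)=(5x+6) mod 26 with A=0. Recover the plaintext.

TEN

The inverse of 5 mod 26 is 21, since 5·21=105≡1. Apply D(y)=21·(y−6) mod 26:
X(23): 21·(23−6)=357≡19 → T
A(0): 21·(0−6)=-126≡4 → E
T(19): 21·(19−6)=273≡13 → N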